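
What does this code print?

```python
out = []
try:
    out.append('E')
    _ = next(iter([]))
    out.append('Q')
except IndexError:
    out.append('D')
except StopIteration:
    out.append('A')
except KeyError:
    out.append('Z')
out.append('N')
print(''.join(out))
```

Execution trace: 'E' (try body) → 'A' (except StopIteration) → 'N' (after the try/except). Output: EAN

Answer: EAN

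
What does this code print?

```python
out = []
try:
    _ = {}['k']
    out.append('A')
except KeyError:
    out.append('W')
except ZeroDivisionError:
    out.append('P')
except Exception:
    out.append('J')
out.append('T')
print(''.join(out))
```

Execution trace: 'W' (except KeyError) → 'T' (after the try/except). Output: WT

Answer: WT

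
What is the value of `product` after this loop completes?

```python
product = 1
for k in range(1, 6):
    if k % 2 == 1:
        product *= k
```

Product of odd numbers 1 to 5
`product` takes the values: 1 → 3 → 15

Answer: 15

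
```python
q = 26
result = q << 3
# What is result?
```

Trace:
`q = 26` → q = 26
`result = q << 3` → result = 208
So result = 208

Answer: 208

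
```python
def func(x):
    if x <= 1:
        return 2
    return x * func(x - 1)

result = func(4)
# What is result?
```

func(4) = 4 * 3 * 2 * 2 = 48

Answer: 48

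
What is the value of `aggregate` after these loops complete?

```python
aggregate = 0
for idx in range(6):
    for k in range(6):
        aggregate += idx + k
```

Sum of all idx+k for idx,k in 6x6
`aggregate` takes the values: 0 → 1 → 3 → 6 → 10 → 15 → 16 → 18 → 21 → 25 → 30 → 36 → 38 → 41 → 45 → 50 → 56 → 63 → 66 → 70 → 75 → 81 → 88 → 96 → 100 → 105 → 111 → 118 → 126 → 135 → 140 → 146 → 153 → 161 → 170 → 180

Answer: 180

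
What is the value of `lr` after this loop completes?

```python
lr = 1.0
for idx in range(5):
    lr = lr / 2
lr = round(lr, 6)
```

Halving LR 5 times: 1 / 2^5
`lr` takes the values: 1.0 → 0.5 → 0.25 → 0.125 → 0.0625 → 0.03125

Answer: 0.03125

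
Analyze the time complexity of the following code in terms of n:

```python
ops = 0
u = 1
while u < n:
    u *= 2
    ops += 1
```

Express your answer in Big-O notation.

Each loop level contributes: log n. Multiplying the contributions gives O(log n).

Answer: O(log n)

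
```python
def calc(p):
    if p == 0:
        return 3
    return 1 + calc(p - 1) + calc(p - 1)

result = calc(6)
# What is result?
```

calc(p) = 1 + 2·calc(p-1), calc(0)=3. Closed form: (3+1)·2^6 - 1 = 255.

Answer: 255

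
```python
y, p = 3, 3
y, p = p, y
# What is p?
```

Trace:
`y, p = 3, 3` → y = 3; p = 3
`y, p = p, y` → y = 3; p = 3
So p = 3

Answer: 3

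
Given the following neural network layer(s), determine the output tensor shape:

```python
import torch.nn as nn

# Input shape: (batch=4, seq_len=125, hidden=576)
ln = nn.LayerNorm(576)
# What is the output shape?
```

Input: (4, 125, 576) -> Output: (4, 125, 576)

Answer: (4, 125, 576)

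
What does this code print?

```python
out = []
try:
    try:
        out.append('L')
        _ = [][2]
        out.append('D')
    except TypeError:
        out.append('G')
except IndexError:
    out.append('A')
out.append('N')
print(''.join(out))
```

Execution trace: 'L' (try body) → 'A' (outer except IndexError) → 'N' (after the try/except). Output: LAN

Answer: LAN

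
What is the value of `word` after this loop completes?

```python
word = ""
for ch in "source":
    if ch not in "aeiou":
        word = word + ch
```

Remove vowels from 'source'
`word` takes the values: "" → "s" → "sr" → "src"

Answer: "src"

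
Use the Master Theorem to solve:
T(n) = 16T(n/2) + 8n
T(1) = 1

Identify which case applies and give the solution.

a=16, b=2, f(n)=8n. log_2(16) = 4. Since c=1 < 4, Case 1 applies: T(n) = Θ(n^log_b(a)) = O(n^4).

Answer: O(n^4) - Case 1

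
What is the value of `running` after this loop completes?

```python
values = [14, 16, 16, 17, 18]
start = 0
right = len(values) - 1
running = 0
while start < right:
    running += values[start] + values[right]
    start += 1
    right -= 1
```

Sum of pairs from ends
`running` takes the values: 0 → 32 → 65

Answer: 65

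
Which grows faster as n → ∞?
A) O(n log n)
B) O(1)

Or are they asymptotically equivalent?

O(n log n) vs O(1): Higher order terms dominate.

Answer: A) O(n log n) grows faster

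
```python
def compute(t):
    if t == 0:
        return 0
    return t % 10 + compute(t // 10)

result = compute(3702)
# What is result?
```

Sum of digits of 3702: 2 + 0 + 7 + 3 = 12

Answer: 12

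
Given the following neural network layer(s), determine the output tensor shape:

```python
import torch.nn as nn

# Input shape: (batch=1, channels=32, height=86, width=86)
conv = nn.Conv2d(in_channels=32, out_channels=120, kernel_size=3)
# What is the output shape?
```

Input: (1, 32, 86, 86) -> Output: (1, 120, 84, 84)

Answer: (1, 120, 84, 84)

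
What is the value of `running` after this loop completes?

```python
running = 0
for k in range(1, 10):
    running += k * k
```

Sum of squares 1² to 9² = 285
`running` takes the values: 0 → 1 → 5 → 14 → 30 → 55 → 91 → 140 → 204 → 285

Answer: 285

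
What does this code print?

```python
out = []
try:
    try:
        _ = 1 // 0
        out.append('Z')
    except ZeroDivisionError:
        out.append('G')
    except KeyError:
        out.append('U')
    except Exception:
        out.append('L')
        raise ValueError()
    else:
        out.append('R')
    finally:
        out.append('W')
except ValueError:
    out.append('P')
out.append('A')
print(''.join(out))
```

Execution trace: 'G' (inner except ZeroDivisionError) → 'W' (inner finally) → 'A' (after the try/except). Output: GWA

Answer: GWA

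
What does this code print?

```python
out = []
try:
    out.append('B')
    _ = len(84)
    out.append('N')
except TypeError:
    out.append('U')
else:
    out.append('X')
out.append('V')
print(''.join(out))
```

Execution trace: 'B' (try body) → 'U' (except TypeError) → 'V' (after the try/except). Output: BUV

Answer: BUV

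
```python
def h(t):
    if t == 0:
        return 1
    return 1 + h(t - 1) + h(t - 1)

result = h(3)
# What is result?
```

h(t) = 1 + 2·h(t-1), h(0)=1. Closed form: (1+1)·2^3 - 1 = 15.

Answer: 15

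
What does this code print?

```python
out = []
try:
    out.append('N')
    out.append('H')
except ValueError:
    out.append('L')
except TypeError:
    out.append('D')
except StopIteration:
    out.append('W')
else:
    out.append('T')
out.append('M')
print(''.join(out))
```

Execution trace: 'N' (try body) → 'H' (try body, no exception) → 'T' (else) → 'M' (after the try/except). Output: NHTM

Answer: NHTM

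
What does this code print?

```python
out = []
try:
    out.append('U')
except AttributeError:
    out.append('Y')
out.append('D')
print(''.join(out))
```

Execution trace: 'U' (try body, no exception) → 'D' (after the try/except). Output: UD

Answer: UD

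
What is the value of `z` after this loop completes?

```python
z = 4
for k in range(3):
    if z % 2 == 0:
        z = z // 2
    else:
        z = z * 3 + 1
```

Collatz-style transformation from 4
`z` takes the values: 4 → 2 → 1 → 4

Answer: 4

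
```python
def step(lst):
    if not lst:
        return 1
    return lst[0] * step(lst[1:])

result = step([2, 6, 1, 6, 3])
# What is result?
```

Product over [2, 6, 1, 6, 3] = 2 * 6 * 1 * 6 * 3 = 216

Answer: 216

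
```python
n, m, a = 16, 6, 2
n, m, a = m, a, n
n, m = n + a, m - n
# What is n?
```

Trace:
`n, m, a = 16, 6, 2` → n = 16; m = 6; a = 2
`n, m, a = m, a, n` → n = 6; m = 2; a = 16
`n, m = n + a, m - n` → n = 22; m = -4
So n = 22

Answer: 22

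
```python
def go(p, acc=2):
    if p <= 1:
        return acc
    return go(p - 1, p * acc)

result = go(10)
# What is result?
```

Accumulator trace (n, acc): (10, 2) -> (9, 20) -> (8, 180) -> (7, 1440) -> (6, 10080) -> (5, 60480) -> (4, 302400) -> (3, 1209600) -> (2, 3628800) -> (1, 7257600) -> return 7257600

Answer: 7257600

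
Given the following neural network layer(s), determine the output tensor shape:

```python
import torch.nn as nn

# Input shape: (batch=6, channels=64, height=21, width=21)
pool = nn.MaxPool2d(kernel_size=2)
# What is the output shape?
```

Input: (6, 64, 21, 21) -> Output: (6, 64, 10, 10)

Answer: (6, 64, 10, 10)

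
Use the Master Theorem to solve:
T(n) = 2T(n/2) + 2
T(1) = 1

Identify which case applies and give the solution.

a=2, b=2, f(n)=2. log_2(2) = 1. Since c=0 < 1, Case 1 applies: T(n) = Θ(n^log_b(a)) = O(n).

Answer: O(n) - Case 1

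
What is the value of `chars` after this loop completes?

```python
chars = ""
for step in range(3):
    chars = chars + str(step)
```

Concatenate digits 0 to 2
`chars` takes the values: "" → "0" → "01" → "012"

Answer: "012"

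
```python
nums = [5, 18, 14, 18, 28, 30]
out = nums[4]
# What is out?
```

Trace:
`nums = [5, 18, 14, 18, 28, 30]` → nums = [5, 18, 14, 18, 28, 30]
`out = nums[4]` → out = 28
So out = 28

Answer: 28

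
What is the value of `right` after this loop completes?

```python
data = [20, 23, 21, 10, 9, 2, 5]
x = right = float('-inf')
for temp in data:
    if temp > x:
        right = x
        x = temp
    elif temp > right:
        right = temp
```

Second largest (with repeats) in [20, 23, 21, 10, 9, 2, 5]
`right` takes the values: -inf → 20 → 21

Answer: 21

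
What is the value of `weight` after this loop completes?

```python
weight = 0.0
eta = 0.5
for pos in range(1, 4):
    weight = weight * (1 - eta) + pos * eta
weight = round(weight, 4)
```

Moving average with lr=0.5
`weight` takes the values: 0.0 → 0.5 → 1.25 → 2.125

Answer: 2.125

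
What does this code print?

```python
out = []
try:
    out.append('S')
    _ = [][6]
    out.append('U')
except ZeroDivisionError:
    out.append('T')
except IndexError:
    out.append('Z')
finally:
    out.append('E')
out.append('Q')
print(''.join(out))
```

Execution trace: 'S' (try body) → 'Z' (except IndexError) → 'E' (finally) → 'Q' (after the try/except). Output: SZEQ

Answer: SZEQ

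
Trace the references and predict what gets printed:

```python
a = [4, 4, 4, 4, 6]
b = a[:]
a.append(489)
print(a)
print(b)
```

Key concept: slice [:] creates copy.
Step by step:
`a = [4, 4, 4, 4, 6]` → a = [4, 4, 4, 4, 6]
`b = a[:]` → b = [4, 4, 4, 4, 6]
`a.append(489)` → a = [4, 4, 4, 4, 6, 489]
`print(a)` → prints [4, 4, 4, 4, 6, 489]
`print(b)` → prints [4, 4, 4, 4, 6]

Answer:
[4, 4, 4, 4, 6, 489]
[4, 4, 4, 4, 6]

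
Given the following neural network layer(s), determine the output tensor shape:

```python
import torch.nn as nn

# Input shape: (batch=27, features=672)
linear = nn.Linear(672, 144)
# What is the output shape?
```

Input: (27, 672) -> Output: (27, 144)

Answer: (27, 144)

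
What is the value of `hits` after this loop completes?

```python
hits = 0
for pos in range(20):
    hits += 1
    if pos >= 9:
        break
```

Loop breaks when pos reaches 9, hits is 10
`hits` takes the values: 0 → 1 → 2 → 3 → 4 → 5 → 6 → 7 → 8 → 9 → 10

Answer: 10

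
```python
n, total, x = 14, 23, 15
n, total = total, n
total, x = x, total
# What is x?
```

Trace:
`n, total, x = 14, 23, 15` → n = 14; total = 23; x = 15
`n, total = total, n` → n = 23; total = 14
`total, x = x, total` → total = 15; x = 14
So x = 14

Answer: 14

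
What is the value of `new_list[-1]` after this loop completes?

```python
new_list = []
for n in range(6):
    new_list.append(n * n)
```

Last element of squares 0 to 5
`new_list` takes the values: [] → [0] → [0, 1] → [0, 1, 4] → [0, 1, 4, 9] → [0, 1, 4, 9, 16] → [0, 1, 4, 9, 16, 25]
So `new_list[-1]` = 25

Answer: 25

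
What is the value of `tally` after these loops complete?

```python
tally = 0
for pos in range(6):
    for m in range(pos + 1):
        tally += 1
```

Triangle: 1 + 2 + ... + 6
`tally` takes the values: 0 → 1 → 2 → 3 → 4 → 5 → 6 → 7 → 8 → 9 → 10 → 11 → 12 → 13 → 14 → 15 → 16 → 17 → 18 → 19 → 20 → 21

Answer: 21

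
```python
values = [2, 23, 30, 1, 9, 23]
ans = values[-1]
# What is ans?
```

Trace:
`values = [2, 23, 30, 1, 9, 23]` → values = [2, 23, 30, 1, 9, 23]
`ans = values[-1]` → ans = 23
So ans = 23

Answer: 23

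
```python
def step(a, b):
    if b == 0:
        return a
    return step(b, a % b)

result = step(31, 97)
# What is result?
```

step(31, 97) -> step(97, 31) -> step(31, 4) -> step(4, 3) -> step(3, 1) -> step(1, 0) -> 1

Answer: 1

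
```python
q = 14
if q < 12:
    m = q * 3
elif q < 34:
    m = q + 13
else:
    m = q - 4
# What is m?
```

Trace:
`q = 14` → q = 14
`if q < 12: ...` → q < 12 is False, q < 34 is True → m = 27
So m = 27

Answer: 27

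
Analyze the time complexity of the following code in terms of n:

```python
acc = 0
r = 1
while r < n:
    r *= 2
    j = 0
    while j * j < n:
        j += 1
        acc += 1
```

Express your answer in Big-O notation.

Each loop level contributes: log n × √n. Multiplying the contributions gives O(√n log n).

Answer: O(√n log n)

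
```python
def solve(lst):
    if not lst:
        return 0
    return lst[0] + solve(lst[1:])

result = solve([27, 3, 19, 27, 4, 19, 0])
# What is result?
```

27 + 3 + 19 + 27 + 4 + 19 + 0 + 0 = 99

Answer: 99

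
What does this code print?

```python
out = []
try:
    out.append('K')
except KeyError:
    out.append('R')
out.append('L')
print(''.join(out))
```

Execution trace: 'K' (try body, no exception) → 'L' (after the try/except). Output: KL

Answer: KL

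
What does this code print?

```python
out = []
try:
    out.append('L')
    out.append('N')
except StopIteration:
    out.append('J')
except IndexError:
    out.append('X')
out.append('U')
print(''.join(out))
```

Execution trace: 'L' (try body) → 'N' (try body, no exception) → 'U' (after the try/except). Output: LNU

Answer: LNU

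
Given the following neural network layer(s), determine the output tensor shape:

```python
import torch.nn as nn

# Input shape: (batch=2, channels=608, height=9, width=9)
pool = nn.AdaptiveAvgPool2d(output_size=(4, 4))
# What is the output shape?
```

Input: (2, 608, 9, 9) -> Output: (2, 608, 4, 4)

Answer: (2, 608, 4, 4)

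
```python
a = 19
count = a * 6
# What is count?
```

Trace:
`a = 19` → a = 19
`count = a * 6` → count = 114
So count = 114

Answer: 114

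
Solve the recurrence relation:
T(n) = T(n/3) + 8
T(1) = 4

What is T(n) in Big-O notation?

Each step divides n by 3 and adds 8. After log_3(n) steps we reach T(1)=4. So T(n) = 8·log_3(n) + 4 = O(log n).

Answer: O(log n)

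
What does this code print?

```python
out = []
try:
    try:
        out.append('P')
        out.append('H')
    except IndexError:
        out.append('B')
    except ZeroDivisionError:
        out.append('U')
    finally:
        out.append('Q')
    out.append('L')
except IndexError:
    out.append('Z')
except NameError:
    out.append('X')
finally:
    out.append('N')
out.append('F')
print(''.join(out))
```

Execution trace: 'P' (inner try body) → 'H' (inner try body, no exception) → 'Q' (inner finally) → 'L' (try body, no exception) → 'N' (finally) → 'F' (after the try/except). Output: PHQLNF

Answer: PHQLNF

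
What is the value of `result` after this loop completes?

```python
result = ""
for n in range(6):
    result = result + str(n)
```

Concatenate digits 0 to 5
`result` takes the values: "" → "0" → "01" → "012" → "0123" → "01234" → "012345"

Answer: "012345"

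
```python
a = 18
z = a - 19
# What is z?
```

Trace:
`a = 18` → a = 18
`z = a - 19` → z = -1
So z = -1

Answer: -1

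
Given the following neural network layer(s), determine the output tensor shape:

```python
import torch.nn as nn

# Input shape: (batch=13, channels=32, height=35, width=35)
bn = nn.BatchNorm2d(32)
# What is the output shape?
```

Input: (13, 32, 35, 35) -> Output: (13, 32, 35, 35)

Answer: (13, 32, 35, 35)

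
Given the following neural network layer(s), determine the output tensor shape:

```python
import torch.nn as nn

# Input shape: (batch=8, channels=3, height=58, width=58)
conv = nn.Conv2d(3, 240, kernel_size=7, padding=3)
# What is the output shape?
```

Input: (8, 3, 58, 58) -> Output: (8, 240, 58, 58)

Answer: (8, 240, 58, 58)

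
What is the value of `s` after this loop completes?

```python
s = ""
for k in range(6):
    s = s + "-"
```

Repeat '-' 6 times
`s` takes the values: "" → "-" → "--" → "---" → "----" → "-----" → "------"

Answer: "------"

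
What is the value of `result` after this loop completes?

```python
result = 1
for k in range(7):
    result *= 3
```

3^7 = 2187
`result` takes the values: 1 → 3 → 9 → 27 → 81 → 243 → 729 → 2187

Answer: 2187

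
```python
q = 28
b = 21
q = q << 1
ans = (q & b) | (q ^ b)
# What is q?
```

Trace:
`q = 28` → q = 28
`b = 21` → b = 21
`q = q << 1` → q = 56
`ans = (q & b) | (q ^ b)` → ans = 61
So q = 56

Answer: 56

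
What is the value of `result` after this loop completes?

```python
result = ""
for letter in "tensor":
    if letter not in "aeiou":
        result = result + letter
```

Remove vowels from 'tensor'
`result` takes the values: "" → "t" → "tn" → "tns" → "tnsr"

Answer: "tnsr"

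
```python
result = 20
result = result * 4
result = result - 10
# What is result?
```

Trace:
`result = 20` → result = 20
`result = result * 4` → result = 80
`result = result - 10` → result = 70
So result = 70

Answer: 70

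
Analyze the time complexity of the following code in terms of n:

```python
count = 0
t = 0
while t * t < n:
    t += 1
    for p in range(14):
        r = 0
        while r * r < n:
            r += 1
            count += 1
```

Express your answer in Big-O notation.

Each loop level contributes: √n × 1 × √n. Multiplying the contributions gives O(n).

Answer: O(n)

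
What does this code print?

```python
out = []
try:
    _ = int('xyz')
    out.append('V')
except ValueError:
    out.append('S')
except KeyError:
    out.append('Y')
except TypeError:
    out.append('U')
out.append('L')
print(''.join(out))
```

Execution trace: 'S' (except ValueError) → 'L' (after the try/except). Output: SL

Answer: SL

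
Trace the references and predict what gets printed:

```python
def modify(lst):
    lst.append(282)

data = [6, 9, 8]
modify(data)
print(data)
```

Key concept: function modifies passed list.
Step by step:
`data = [6, 9, 8]` → data = [6, 9, 8]
`modify(data)` → data = [6, 9, 8, 282]
`print(data)` → prints [6, 9, 8, 282]

Answer: [6, 9, 8, 282]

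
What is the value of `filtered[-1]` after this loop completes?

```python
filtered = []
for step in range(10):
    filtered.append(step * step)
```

Last element of squares 0 to 9
`filtered` takes the values: [] → [0] → [0, 1] → [0, 1, 4] → [0, 1, 4, 9] → [0, 1, 4, 9, 16] → [0, 1, 4, 9, 16, 25] → [0, 1, 4, 9, 16, 25, 36] → [0, 1, 4, 9, 16, 25, 36, 49] → [0, 1, 4, 9, 16, 25, 36, 49, 64] → [0, 1, 4, 9, 16, 25, 36, 49, 64, 81]
So `filtered[-1]` = 81

Answer: 81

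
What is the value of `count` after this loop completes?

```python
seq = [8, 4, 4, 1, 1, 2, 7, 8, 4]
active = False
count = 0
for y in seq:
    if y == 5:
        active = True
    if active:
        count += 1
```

Count elements after first 5 in [8, 4, 4, 1, 1, 2, 7, 8, 4]
`count` takes the values: 0

Answer: 0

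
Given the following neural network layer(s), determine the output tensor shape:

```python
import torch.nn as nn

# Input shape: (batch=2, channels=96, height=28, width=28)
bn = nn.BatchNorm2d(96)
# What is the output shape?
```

Input: (2, 96, 28, 28) -> Output: (2, 96, 28, 28)

Answer: (2, 96, 28, 28)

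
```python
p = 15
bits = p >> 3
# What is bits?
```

Trace:
`p = 15` → p = 15
`bits = p >> 3` → bits = 1
So bits = 1

Answer: 1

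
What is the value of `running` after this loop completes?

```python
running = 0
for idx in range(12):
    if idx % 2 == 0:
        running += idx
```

Sum of even numbers 0 to 11
`running` takes the values: 0 → 2 → 6 → 12 → 20 → 30

Answer: 30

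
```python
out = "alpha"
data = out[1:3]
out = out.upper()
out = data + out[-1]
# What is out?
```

Trace:
`out = "alpha"` → out = 'alpha'
`data = out[1:3]` → data = 'lp'
`out = out.upper()` → out = 'ALPHA'
`out = data + out[-1]` → out = 'lpA'
So out = 'lpA'

Answer: 'lpA'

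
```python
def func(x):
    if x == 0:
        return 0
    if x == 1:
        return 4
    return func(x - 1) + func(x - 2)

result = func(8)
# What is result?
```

Build up from base cases: func(0)=0, func(1)=4, func(2)=4, func(3)=8, func(4)=12, func(5)=20, func(6)=32, ..., func(8)=84

Answer: 84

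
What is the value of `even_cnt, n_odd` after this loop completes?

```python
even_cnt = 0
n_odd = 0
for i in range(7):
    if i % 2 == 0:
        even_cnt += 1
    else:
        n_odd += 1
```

Count evens and odds in range(7)
`even_cnt, n_odd` takes the values: (0, 0) → (1, 0) → (1, 1) → (2, 1) → (2, 2) → (3, 2) → (3, 3) → (4, 3)

Answer: 4, 3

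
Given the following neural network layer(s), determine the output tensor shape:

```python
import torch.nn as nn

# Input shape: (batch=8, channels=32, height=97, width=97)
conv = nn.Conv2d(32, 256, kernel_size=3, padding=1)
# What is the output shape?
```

Input: (8, 32, 97, 97) -> Output: (8, 256, 97, 97)

Answer: (8, 256, 97, 97)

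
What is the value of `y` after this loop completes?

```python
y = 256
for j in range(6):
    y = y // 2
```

Halve 6 times: 256 // 2^6 = 4
`y` takes the values: 256 → 128 → 64 → 32 → 16 → 8 → 4

Answer: 4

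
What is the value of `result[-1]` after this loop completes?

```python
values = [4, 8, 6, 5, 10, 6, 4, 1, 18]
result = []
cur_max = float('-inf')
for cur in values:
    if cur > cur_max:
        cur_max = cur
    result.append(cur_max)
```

Running max ends at 18
`result` takes the values: [] → [4] → [4, 8] → [4, 8, 8] → [4, 8, 8, 8] → [4, 8, 8, 8, 10] → [4, 8, 8, 8, 10, 10] → [4, 8, 8, 8, 10, 10, 10] → [4, 8, 8, 8, 10, 10, 10, 10] → [4, 8, 8, 8, 10, 10, 10, 10, 18]
So `result[-1]` = 18

Answer: 18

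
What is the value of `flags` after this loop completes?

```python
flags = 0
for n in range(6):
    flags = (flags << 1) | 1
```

Build 6 consecutive 1-bits: 0b111111
`flags` takes the values: 0 → 1 → 3 → 7 → 15 → 31 → 63

Answer: 63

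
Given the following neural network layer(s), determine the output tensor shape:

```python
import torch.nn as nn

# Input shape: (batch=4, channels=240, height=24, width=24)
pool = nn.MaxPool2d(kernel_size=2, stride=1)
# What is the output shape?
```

Input: (4, 240, 24, 24) -> Output: (4, 240, 23, 23)

Answer: (4, 240, 23, 23)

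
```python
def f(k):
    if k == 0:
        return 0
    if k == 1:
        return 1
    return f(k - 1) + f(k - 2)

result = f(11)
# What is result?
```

Build up from base cases: f(0)=0, f(1)=1, f(2)=1, f(3)=2, f(4)=3, f(5)=5, f(6)=8, ..., f(11)=89

Answer: 89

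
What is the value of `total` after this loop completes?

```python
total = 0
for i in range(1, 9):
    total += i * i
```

Sum of squares 1² to 8² = 204
`total` takes the values: 0 → 1 → 5 → 14 → 30 → 55 → 91 → 140 → 204

Answer: 204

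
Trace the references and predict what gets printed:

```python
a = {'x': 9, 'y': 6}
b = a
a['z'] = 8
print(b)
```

Key concept: dict aliasing.
Step by step:
`a = {'x': 9, 'y': 6}` → a = {'x': 9, 'y': 6}
`b = a` → b = {'x': 9, 'y': 6} (same object as a)
`a['z'] = 8` → a = {'x': 9, 'y': 6, 'z': 8} (same object as b); b = {'x': 9, 'y': 6, 'z': 8} (same object as a)
`print(b)` → prints {'x': 9, 'y': 6, 'z': 8}

Answer: {'x': 9, 'y': 6, 'z': 8}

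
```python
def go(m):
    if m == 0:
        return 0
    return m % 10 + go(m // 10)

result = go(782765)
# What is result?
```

Sum of digits of 782765: 5 + 6 + 7 + 2 + 8 + 7 = 35

Answer: 35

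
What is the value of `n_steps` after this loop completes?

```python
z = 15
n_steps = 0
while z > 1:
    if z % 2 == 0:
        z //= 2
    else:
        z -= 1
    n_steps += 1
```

Steps to reduce 15 to 1
`n_steps` takes the values: 0 → 1 → 2 → 3 → 4 → 5 → 6

Answer: 6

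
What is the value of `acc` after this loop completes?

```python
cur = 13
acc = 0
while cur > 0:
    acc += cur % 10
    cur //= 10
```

Sum digits of 13
`acc` takes the values: 0 → 3 → 4

Answer: 4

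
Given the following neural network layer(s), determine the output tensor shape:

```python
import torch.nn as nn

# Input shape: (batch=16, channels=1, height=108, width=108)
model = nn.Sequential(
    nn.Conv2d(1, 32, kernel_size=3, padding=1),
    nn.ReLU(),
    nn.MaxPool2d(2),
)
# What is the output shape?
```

Input: (16, 1, 108, 108) -> after Conv2d: (16, 32, 108, 108) -> after ReLU: (16, 32, 108, 108) -> Output: (16, 32, 54, 54)

Answer: (16, 32, 54, 54)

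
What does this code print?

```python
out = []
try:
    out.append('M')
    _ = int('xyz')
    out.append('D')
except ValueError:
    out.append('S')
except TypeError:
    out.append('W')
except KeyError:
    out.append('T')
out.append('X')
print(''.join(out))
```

Execution trace: 'M' (try body) → 'S' (except ValueError) → 'X' (after the try/except). Output: MSX

Answer: MSX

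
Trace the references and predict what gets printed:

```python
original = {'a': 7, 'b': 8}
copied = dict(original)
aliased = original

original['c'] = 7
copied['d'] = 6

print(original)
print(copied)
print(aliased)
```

Key concept: dict() creates copy, assignment creates alias.
Step by step:
`original = {'a': 7, 'b': 8}` → original = {'a': 7, 'b': 8}
`copied = dict(original)` → copied = {'a': 7, 'b': 8}
`aliased = original` → aliased = {'a': 7, 'b': 8} (same object as original)
`original['c'] = 7` → original = {'a': 7, 'b': 8, 'c': 7} (same object as aliased); aliased = {'a': 7, 'b': 8, 'c': 7} (same object as original)
`copied['d'] = 6` → copied = {'a': 7, 'b': 8, 'd': 6}
`print(original)` → prints {'a': 7, 'b': 8, 'c': 7}
`print(copied)` → prints {'a': 7, 'b': 8, 'd': 6}
`print(aliased)` → prints {'a': 7, 'b': 8, 'c': 7}

Answer:
{'a': 7, 'b': 8, 'c': 7}
{'a': 7, 'b': 8, 'd': 6}
{'a': 7, 'b': 8, 'c': 7}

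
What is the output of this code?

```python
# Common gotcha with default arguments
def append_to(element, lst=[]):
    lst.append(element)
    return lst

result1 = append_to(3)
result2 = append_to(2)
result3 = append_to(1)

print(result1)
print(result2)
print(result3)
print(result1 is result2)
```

Key concept: mutable default argument gotcha.
Step by step:
`result1 = append_to(3)` → result1 = [3]
`result2 = append_to(2)` → result1 = [3, 2] (same object as result2); result2 = [3, 2] (same object as result1)
`result3 = append_to(1)` → result1 = [3, 2, 1] (same object as result2, result3); result2 = [3, 2, 1] (same object as result1, result3); result3 = [3, 2, 1] (same object as result1, result2)
`print(result1)` → prints [3, 2, 1]
`print(result2)` → prints [3, 2, 1]
`print(result3)` → prints [3, 2, 1]
`print(result1 is result2)` → prints True

Answer:
[3, 2, 1]
[3, 2, 1]
[3, 2, 1]
True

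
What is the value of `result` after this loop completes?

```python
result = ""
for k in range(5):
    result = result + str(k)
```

Concatenate digits 0 to 4
`result` takes the values: "" → "0" → "01" → "012" → "0123" → "01234"

Answer: "01234"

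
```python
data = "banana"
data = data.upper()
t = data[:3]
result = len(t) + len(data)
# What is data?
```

Trace:
`data = "banana"` → data = 'banana'
`data = data.upper()` → data = 'BANANA'
`t = data[:3]` → t = 'BAN'
`result = len(t) + len(data)` → result = 9
So data = 'BANANA'

Answer: 'BANANA'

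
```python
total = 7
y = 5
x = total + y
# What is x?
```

Trace:
`total = 7` → total = 7
`y = 5` → y = 5
`x = total + y` → x = 12
So x = 12

Answer: 12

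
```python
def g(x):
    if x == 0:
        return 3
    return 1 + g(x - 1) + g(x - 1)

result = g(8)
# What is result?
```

g(x) = 1 + 2·g(x-1), g(0)=3. Closed form: (3+1)·2^8 - 1 = 1023.

Answer: 1023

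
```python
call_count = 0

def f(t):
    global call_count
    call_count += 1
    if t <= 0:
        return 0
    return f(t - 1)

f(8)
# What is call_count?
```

Linear recursion stepping by 1: 9 calls from t=8 down to ≤0.

Answer: 9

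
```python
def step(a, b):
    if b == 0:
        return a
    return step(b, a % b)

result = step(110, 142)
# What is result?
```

step(110, 142) -> step(142, 110) -> step(110, 32) -> step(32, 14) -> step(14, 4) -> step(4, 2) -> step(2, 0) -> 2

Answer: 2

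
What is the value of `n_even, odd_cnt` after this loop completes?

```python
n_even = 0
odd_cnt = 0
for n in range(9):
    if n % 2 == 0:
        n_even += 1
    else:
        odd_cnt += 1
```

Count evens and odds in range(9)
`n_even, odd_cnt` takes the values: (0, 0) → (1, 0) → (1, 1) → (2, 1) → (2, 2) → (3, 2) → (3, 3) → (4, 3) → (4, 4) → (5, 4)

Answer: 5, 4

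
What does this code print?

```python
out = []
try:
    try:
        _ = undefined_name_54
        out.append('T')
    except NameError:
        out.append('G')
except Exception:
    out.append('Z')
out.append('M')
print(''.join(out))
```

Execution trace: 'G' (inner except NameError) → 'M' (after the try/except). Output: GM

Answer: GM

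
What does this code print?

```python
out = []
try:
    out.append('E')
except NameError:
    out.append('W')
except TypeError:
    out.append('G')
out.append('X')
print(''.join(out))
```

Execution trace: 'E' (try body, no exception) → 'X' (after the try/except). Output: EX

Answer: EX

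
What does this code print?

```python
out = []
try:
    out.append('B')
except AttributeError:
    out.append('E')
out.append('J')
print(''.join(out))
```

Execution trace: 'B' (try body, no exception) → 'J' (after the try/except). Output: BJ

Answer: BJ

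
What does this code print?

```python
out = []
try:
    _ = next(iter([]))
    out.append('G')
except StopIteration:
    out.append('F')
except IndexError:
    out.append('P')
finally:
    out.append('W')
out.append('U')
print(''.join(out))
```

Execution trace: 'F' (except StopIteration) → 'W' (finally) → 'U' (after the try/except). Output: FWU

Answer: FWU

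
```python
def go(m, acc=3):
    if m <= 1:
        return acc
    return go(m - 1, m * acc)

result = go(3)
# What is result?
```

Accumulator trace (n, acc): (3, 3) -> (2, 9) -> (1, 18) -> return 18

Answer: 18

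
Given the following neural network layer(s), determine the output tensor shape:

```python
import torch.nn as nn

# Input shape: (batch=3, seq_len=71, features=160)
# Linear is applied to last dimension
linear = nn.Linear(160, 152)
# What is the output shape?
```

Input: (3, 71, 160) -> Output: (3, 71, 152)

Answer: (3, 71, 152)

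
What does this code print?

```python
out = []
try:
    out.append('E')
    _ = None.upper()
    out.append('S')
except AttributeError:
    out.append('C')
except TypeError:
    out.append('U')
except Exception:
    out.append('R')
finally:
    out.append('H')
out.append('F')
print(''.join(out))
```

Execution trace: 'E' (try body) → 'C' (except AttributeError) → 'H' (finally) → 'F' (after the try/except). Output: ECHF

Answer: ECHF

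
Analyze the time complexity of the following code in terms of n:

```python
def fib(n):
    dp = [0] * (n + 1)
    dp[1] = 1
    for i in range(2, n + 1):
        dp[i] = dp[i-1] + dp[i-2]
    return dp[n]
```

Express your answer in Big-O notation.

This is Dynamic programming Fibonacci. Time complexity: O(n).

Answer: O(n)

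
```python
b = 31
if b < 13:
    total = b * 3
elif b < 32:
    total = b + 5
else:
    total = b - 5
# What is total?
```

Trace:
`b = 31` → b = 31
`if b < 13: ...` → b < 13 is False, b < 32 is True → total = 36
So total = 36

Answer: 36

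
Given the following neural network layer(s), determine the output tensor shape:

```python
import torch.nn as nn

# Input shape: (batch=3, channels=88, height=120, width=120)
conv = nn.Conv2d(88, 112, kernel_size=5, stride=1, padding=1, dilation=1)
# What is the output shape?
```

Input: (3, 88, 120, 120) -> Output: (3, 112, 118, 118)

Answer: (3, 112, 118, 118)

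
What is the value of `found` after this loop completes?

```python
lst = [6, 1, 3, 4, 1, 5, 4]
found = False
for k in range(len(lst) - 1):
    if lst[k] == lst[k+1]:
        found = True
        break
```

Check consecutive duplicates in [6, 1, 3, 4, 1, 5, 4]
`found` takes the values: False

Answer: False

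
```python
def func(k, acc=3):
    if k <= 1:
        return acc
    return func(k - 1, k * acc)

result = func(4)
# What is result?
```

Accumulator trace (n, acc): (4, 3) -> (3, 12) -> (2, 36) -> (1, 72) -> return 72

Answer: 72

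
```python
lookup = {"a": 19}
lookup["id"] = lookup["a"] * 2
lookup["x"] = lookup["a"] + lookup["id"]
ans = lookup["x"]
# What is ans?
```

Trace:
`lookup = {"a": 19}` → lookup = {'a': 19}
`lookup["id"] = lookup["a"] * 2` → lookup = {'a': 19, 'id': 38}
`lookup["x"] = lookup["a"] + lookup["id"]` → lookup = {'a': 19, 'id': 38, 'x': 57}
`ans = lookup["x"]` → ans = 57
So ans = 57

Answer: 57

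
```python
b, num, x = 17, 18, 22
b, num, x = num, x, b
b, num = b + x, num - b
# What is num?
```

Trace:
`b, num, x = 17, 18, 22` → b = 17; num = 18; x = 22
`b, num, x = num, x, b` → b = 18; num = 22; x = 17
`b, num = b + x, num - b` → b = 35; num = 4
So num = 4

Answer: 4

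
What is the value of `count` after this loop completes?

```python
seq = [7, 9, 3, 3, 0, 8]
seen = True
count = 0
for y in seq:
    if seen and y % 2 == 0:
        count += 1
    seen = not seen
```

Count even values at even positions
`count` takes the values: 0 → 1

Answer: 1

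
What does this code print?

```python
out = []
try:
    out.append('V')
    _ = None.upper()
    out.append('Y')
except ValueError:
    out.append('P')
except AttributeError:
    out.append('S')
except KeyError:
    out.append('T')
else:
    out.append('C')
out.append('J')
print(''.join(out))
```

Execution trace: 'V' (try body) → 'S' (except AttributeError) → 'J' (after the try/except). Output: VSJ

Answer: VSJ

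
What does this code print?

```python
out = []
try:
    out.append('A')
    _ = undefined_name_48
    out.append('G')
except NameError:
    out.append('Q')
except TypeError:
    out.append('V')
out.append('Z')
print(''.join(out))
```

Execution trace: 'A' (try body) → 'Q' (except NameError) → 'Z' (after the try/except). Output: AQZ

Answer: AQZ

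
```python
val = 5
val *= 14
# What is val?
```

Trace:
`val = 5` → val = 5
`val *= 14` → val = 70
So val = 70

Answer: 70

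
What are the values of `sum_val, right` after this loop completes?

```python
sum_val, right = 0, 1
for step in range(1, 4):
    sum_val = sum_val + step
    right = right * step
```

Sum and factorial of 1 to 3
`sum_val, right` takes the values: (0, 1) → (1, 1) → (3, 1) → (3, 2) → (6, 2) → (6, 6)

Answer: 6, 6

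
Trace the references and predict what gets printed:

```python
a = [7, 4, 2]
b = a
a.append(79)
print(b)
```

Key concept: basic list aliasing.
Step by step:
`a = [7, 4, 2]` → a = [7, 4, 2]
`b = a` → b = [7, 4, 2] (same object as a)
`a.append(79)` → a = [7, 4, 2, 79] (same object as b); b = [7, 4, 2, 79] (same object as a)
`print(b)` → prints [7, 4, 2, 79]

Answer: [7, 4, 2, 79]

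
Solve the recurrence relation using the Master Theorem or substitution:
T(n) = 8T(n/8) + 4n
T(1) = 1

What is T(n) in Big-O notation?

By Master Theorem: a=8, b=8, f(n)=4n. Since log_8(8) = 1 and f(n) = Θ(n^1), Case 2 applies. T(n) = O(n log n).

Answer: O(n log n)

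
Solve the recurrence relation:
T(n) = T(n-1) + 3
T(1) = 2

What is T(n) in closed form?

Unrolling: T(n) = T(1) + 3·(n-1) = 2 + 3(n-1) = 3n - 1.

Answer: T(n) = 3n - 1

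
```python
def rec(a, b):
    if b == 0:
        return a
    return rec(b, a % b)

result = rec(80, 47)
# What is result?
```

rec(80, 47) -> rec(47, 33) -> rec(33, 14) -> rec(14, 5) -> rec(5, 4) -> rec(4, 1) -> rec(1, 0) -> 1

Answer: 1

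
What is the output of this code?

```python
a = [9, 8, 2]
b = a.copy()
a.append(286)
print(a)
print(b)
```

Key concept: list.copy() creates independent copy.
Step by step:
`a = [9, 8, 2]` → a = [9, 8, 2]
`b = a.copy()` → b = [9, 8, 2]
`a.append(286)` → a = [9, 8, 2, 286]
`print(a)` → prints [9, 8, 2, 286]
`print(b)` → prints [9, 8, 2]

Answer:
[9, 8, 2, 286]
[9, 8, 2]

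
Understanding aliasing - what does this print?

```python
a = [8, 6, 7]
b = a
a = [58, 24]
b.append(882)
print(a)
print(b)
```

Key concept: rebinding vs mutation: a is rebound to a new list, b still points at the original.
Step by step:
`a = [8, 6, 7]` → a = [8, 6, 7]
`b = a` → b = [8, 6, 7] (same object as a)
`a = [58, 24]` → a = [58, 24]
`b.append(882)` → b = [8, 6, 7, 882]
`print(a)` → prints [58, 24]
`print(b)` → prints [8, 6, 7, 882]

Answer:
[58, 24]
[8, 6, 7, 882]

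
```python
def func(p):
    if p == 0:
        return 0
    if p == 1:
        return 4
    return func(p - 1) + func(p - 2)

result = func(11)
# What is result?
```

Build up from base cases: func(0)=0, func(1)=4, func(2)=4, func(3)=8, func(4)=12, func(5)=20, func(6)=32, ..., func(11)=356

Answer: 356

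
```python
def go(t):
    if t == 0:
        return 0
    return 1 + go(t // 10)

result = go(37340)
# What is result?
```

Count of digits of 37340: 5

Answer: 5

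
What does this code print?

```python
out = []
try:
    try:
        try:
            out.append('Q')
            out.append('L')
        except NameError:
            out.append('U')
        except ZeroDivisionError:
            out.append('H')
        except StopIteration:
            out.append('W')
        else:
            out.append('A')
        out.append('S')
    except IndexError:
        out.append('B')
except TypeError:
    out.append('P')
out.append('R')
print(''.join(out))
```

Execution trace: 'Q' (inner try body) → 'L' (inner try body, no exception) → 'A' (inner else) → 'S' (try body, no exception) → 'R' (after the try/except). Output: QLASR

Answer: QLASR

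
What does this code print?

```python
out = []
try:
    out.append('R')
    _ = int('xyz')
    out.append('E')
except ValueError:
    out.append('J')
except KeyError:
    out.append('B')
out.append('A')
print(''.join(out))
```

Execution trace: 'R' (try body) → 'J' (except ValueError) → 'A' (after the try/except). Output: RJA

Answer: RJA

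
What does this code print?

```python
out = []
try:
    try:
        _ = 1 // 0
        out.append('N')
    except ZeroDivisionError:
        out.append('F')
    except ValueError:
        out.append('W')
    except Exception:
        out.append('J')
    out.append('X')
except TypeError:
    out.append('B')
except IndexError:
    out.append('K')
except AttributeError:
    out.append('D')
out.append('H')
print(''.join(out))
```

Execution trace: 'F' (inner except ZeroDivisionError) → 'X' (try body, no exception) → 'H' (after the try/except). Output: FXH

Answer: FXH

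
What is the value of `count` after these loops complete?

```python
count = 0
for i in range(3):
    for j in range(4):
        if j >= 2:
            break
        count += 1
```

Inner breaks at 2, outer runs 3 times
`count` takes the values: 0 → 1 → 2 → 3 → 4 → 5 → 6

Answer: 6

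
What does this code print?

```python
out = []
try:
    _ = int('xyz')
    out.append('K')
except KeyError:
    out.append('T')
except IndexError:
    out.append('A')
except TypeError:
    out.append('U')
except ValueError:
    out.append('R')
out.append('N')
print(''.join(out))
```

Execution trace: 'R' (except ValueError) → 'N' (after the try/except). Output: RN

Answer: RN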